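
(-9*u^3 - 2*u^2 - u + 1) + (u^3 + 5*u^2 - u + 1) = -8*u^3 + 3*u^2 - 2*u + 2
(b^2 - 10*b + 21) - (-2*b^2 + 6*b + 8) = 3*b^2 - 16*b + 13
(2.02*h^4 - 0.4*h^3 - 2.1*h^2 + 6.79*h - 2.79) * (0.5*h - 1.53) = 1.01*h^5 - 3.2906*h^4 - 0.438*h^3 + 6.608*h^2 - 11.7837*h + 4.2687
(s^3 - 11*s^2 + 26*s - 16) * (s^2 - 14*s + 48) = s^5 - 25*s^4 + 228*s^3 - 908*s^2 + 1472*s - 768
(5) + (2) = 7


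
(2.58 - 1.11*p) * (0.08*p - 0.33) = -0.0888*p^2 + 0.5727*p - 0.8514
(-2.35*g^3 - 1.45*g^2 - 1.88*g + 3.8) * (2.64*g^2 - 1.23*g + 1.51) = -6.204*g^5 - 0.9375*g^4 - 6.7282*g^3 + 10.1549*g^2 - 7.5128*g + 5.738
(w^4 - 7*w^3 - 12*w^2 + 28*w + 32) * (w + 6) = w^5 - w^4 - 54*w^3 - 44*w^2 + 200*w + 192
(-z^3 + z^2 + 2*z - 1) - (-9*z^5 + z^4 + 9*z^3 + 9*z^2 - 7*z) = 9*z^5 - z^4 - 10*z^3 - 8*z^2 + 9*z - 1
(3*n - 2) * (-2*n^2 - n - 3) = -6*n^3 + n^2 - 7*n + 6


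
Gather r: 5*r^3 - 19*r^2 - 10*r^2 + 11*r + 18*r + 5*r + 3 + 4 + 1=5*r^3 - 29*r^2 + 34*r + 8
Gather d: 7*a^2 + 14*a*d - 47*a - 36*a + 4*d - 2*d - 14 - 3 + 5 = 7*a^2 - 83*a + d*(14*a + 2) - 12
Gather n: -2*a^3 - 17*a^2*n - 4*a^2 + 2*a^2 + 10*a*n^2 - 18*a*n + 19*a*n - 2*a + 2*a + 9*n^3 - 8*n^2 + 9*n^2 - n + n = -2*a^3 - 2*a^2 + 9*n^3 + n^2*(10*a + 1) + n*(-17*a^2 + a)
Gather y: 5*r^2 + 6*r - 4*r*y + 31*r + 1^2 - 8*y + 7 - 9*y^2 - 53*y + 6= 5*r^2 + 37*r - 9*y^2 + y*(-4*r - 61) + 14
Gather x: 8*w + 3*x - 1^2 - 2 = 8*w + 3*x - 3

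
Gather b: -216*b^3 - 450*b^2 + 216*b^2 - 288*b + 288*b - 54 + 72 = -216*b^3 - 234*b^2 + 18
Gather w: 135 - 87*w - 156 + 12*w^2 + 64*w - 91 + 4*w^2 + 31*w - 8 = 16*w^2 + 8*w - 120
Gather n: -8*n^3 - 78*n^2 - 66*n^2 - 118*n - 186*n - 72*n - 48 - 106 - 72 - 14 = -8*n^3 - 144*n^2 - 376*n - 240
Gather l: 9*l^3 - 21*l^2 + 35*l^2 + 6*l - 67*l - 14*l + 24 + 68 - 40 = 9*l^3 + 14*l^2 - 75*l + 52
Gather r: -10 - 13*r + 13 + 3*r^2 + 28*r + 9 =3*r^2 + 15*r + 12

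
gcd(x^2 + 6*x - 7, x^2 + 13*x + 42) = x + 7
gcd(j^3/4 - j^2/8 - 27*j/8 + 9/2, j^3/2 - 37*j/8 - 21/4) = 1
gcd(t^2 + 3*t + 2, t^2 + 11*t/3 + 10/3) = t + 2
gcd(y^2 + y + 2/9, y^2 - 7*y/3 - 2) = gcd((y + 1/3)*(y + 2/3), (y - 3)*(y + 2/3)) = y + 2/3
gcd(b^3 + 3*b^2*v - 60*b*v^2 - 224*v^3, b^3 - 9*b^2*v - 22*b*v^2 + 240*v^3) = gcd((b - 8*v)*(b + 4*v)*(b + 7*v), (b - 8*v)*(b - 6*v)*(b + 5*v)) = -b + 8*v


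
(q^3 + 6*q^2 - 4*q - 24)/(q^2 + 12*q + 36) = (q^2 - 4)/(q + 6)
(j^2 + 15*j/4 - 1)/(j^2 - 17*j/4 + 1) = (j + 4)/(j - 4)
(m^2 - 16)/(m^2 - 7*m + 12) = (m + 4)/(m - 3)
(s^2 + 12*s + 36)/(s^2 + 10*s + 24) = (s + 6)/(s + 4)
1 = 1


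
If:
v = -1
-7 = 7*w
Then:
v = -1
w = -1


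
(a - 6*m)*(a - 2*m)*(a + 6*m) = a^3 - 2*a^2*m - 36*a*m^2 + 72*m^3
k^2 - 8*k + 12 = (k - 6)*(k - 2)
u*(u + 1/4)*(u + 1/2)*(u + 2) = u^4 + 11*u^3/4 + 13*u^2/8 + u/4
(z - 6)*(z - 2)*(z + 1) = z^3 - 7*z^2 + 4*z + 12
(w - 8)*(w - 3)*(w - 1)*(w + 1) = w^4 - 11*w^3 + 23*w^2 + 11*w - 24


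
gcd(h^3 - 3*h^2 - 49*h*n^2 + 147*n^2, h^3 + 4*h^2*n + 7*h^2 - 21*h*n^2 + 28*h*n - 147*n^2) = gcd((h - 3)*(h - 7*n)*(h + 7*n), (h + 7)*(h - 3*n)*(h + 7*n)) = h + 7*n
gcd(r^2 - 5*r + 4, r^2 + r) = 1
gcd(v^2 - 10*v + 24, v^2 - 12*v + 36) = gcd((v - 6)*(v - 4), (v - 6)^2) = v - 6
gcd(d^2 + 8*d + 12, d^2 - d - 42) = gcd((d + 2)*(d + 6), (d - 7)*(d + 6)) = d + 6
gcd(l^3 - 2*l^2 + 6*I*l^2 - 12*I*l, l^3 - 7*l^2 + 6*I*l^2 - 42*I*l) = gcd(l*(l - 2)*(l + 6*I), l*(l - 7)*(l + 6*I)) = l^2 + 6*I*l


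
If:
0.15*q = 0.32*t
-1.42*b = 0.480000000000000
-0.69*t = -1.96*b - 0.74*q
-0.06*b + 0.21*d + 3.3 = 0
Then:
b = -0.34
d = -15.81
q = 1.59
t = 0.75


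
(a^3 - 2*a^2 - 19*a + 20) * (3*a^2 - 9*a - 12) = 3*a^5 - 15*a^4 - 51*a^3 + 255*a^2 + 48*a - 240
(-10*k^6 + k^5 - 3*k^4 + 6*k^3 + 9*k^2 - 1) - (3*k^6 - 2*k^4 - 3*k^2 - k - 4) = -13*k^6 + k^5 - k^4 + 6*k^3 + 12*k^2 + k + 3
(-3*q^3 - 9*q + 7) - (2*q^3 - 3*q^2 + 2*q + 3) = -5*q^3 + 3*q^2 - 11*q + 4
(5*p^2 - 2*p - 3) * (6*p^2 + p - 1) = 30*p^4 - 7*p^3 - 25*p^2 - p + 3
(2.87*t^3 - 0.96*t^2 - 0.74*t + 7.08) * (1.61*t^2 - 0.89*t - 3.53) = 4.6207*t^5 - 4.0999*t^4 - 10.4681*t^3 + 15.4462*t^2 - 3.689*t - 24.9924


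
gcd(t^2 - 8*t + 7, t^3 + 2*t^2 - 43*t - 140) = t - 7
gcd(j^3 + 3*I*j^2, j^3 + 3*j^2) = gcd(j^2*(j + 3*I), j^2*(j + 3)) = j^2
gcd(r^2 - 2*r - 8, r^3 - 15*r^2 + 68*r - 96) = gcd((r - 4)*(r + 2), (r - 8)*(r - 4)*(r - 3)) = r - 4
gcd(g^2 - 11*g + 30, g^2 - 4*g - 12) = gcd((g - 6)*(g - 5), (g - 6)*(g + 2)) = g - 6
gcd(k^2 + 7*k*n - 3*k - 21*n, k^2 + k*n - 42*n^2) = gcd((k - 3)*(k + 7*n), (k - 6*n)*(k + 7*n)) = k + 7*n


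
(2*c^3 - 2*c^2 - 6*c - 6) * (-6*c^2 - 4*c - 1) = -12*c^5 + 4*c^4 + 42*c^3 + 62*c^2 + 30*c + 6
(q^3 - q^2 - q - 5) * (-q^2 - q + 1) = -q^5 + 3*q^3 + 5*q^2 + 4*q - 5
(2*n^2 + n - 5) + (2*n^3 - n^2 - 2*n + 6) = 2*n^3 + n^2 - n + 1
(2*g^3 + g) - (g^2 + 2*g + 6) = 2*g^3 - g^2 - g - 6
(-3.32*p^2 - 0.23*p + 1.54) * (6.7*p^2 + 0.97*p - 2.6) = -22.244*p^4 - 4.7614*p^3 + 18.7269*p^2 + 2.0918*p - 4.004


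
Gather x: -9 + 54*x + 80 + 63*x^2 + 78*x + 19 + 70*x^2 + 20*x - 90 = 133*x^2 + 152*x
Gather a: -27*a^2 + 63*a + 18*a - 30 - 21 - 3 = -27*a^2 + 81*a - 54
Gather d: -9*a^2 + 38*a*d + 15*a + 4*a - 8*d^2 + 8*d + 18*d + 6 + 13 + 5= -9*a^2 + 19*a - 8*d^2 + d*(38*a + 26) + 24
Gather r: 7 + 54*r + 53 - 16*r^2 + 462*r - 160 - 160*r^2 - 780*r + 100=-176*r^2 - 264*r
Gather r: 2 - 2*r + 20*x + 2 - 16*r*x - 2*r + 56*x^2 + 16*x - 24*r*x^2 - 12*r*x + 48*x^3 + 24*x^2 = r*(-24*x^2 - 28*x - 4) + 48*x^3 + 80*x^2 + 36*x + 4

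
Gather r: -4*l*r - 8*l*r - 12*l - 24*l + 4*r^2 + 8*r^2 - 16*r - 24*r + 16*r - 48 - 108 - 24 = -36*l + 12*r^2 + r*(-12*l - 24) - 180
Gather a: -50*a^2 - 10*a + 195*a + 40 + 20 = -50*a^2 + 185*a + 60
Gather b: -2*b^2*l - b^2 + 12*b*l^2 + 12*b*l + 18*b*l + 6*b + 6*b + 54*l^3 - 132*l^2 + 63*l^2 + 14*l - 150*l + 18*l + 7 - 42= b^2*(-2*l - 1) + b*(12*l^2 + 30*l + 12) + 54*l^3 - 69*l^2 - 118*l - 35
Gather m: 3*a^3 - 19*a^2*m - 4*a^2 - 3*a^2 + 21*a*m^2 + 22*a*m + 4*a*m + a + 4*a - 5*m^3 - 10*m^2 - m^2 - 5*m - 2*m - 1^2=3*a^3 - 7*a^2 + 5*a - 5*m^3 + m^2*(21*a - 11) + m*(-19*a^2 + 26*a - 7) - 1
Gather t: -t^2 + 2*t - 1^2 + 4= -t^2 + 2*t + 3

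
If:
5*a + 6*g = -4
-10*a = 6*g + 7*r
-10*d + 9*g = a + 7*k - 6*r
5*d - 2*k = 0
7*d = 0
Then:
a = -36/179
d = 0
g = -268/537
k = 0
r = 128/179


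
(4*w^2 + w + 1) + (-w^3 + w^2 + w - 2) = -w^3 + 5*w^2 + 2*w - 1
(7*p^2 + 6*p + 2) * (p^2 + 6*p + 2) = 7*p^4 + 48*p^3 + 52*p^2 + 24*p + 4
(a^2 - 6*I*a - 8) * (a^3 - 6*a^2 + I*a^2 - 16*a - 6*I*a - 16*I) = a^5 - 6*a^4 - 5*I*a^4 - 18*a^3 + 30*I*a^3 + 12*a^2 + 72*I*a^2 + 32*a + 48*I*a + 128*I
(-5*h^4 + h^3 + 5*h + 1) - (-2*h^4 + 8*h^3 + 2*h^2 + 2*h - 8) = -3*h^4 - 7*h^3 - 2*h^2 + 3*h + 9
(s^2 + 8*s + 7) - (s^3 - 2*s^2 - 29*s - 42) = -s^3 + 3*s^2 + 37*s + 49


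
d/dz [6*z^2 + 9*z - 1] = 12*z + 9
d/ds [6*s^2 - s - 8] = 12*s - 1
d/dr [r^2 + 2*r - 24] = 2*r + 2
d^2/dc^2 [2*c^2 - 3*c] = 4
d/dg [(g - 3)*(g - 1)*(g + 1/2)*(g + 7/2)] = 4*g^3 - 45*g/2 + 5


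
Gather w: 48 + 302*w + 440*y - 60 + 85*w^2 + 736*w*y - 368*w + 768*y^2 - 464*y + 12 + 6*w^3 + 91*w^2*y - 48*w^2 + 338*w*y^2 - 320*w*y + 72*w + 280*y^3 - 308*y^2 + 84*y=6*w^3 + w^2*(91*y + 37) + w*(338*y^2 + 416*y + 6) + 280*y^3 + 460*y^2 + 60*y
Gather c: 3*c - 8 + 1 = 3*c - 7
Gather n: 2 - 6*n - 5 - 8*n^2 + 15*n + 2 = -8*n^2 + 9*n - 1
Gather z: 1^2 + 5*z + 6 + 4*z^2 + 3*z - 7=4*z^2 + 8*z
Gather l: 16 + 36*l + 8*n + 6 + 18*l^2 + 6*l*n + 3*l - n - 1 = 18*l^2 + l*(6*n + 39) + 7*n + 21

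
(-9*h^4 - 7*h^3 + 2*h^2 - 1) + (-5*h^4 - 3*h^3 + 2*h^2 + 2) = -14*h^4 - 10*h^3 + 4*h^2 + 1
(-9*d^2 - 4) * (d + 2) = -9*d^3 - 18*d^2 - 4*d - 8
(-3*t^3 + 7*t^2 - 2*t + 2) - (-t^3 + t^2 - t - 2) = -2*t^3 + 6*t^2 - t + 4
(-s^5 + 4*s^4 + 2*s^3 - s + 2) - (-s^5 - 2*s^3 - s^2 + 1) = 4*s^4 + 4*s^3 + s^2 - s + 1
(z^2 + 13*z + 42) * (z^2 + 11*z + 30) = z^4 + 24*z^3 + 215*z^2 + 852*z + 1260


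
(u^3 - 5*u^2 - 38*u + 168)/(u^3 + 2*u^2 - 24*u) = (u - 7)/u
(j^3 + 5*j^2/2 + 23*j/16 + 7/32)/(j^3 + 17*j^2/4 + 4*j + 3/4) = (8*j^2 + 18*j + 7)/(8*(j^2 + 4*j + 3))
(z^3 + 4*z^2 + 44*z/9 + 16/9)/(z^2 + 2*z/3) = z + 10/3 + 8/(3*z)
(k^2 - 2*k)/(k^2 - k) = (k - 2)/(k - 1)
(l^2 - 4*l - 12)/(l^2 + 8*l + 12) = (l - 6)/(l + 6)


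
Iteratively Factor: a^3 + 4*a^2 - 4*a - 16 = (a + 2)*(a^2 + 2*a - 8) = (a - 2)*(a + 2)*(a + 4)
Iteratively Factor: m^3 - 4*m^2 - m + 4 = (m - 4)*(m^2 - 1) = (m - 4)*(m + 1)*(m - 1)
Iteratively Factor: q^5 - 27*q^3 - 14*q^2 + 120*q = (q + 4)*(q^4 - 4*q^3 - 11*q^2 + 30*q) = (q + 3)*(q + 4)*(q^3 - 7*q^2 + 10*q) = q*(q + 3)*(q + 4)*(q^2 - 7*q + 10) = q*(q - 5)*(q + 3)*(q + 4)*(q - 2)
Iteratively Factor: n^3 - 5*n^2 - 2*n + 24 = (n - 4)*(n^2 - n - 6) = (n - 4)*(n + 2)*(n - 3)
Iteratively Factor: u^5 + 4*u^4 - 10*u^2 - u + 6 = (u - 1)*(u^4 + 5*u^3 + 5*u^2 - 5*u - 6) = (u - 1)*(u + 3)*(u^3 + 2*u^2 - u - 2) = (u - 1)*(u + 2)*(u + 3)*(u^2 - 1) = (u - 1)*(u + 1)*(u + 2)*(u + 3)*(u - 1)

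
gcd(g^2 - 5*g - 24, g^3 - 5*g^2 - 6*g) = 1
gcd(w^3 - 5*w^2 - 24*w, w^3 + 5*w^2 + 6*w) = w^2 + 3*w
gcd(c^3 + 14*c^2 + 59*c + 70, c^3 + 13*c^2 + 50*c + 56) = c^2 + 9*c + 14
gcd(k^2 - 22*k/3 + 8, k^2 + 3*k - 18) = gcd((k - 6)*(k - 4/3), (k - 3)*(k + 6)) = 1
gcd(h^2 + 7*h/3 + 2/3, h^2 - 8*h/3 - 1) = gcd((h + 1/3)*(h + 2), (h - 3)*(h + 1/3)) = h + 1/3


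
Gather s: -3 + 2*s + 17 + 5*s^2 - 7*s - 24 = 5*s^2 - 5*s - 10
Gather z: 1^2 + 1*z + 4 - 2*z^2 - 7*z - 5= -2*z^2 - 6*z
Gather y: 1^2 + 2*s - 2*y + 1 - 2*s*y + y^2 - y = 2*s + y^2 + y*(-2*s - 3) + 2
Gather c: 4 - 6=-2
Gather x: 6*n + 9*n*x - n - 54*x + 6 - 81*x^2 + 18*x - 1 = 5*n - 81*x^2 + x*(9*n - 36) + 5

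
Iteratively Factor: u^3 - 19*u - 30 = (u - 5)*(u^2 + 5*u + 6) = (u - 5)*(u + 3)*(u + 2)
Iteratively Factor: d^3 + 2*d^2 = (d + 2)*(d^2) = d*(d + 2)*(d)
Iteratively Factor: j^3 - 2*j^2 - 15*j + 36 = (j - 3)*(j^2 + j - 12) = (j - 3)*(j + 4)*(j - 3)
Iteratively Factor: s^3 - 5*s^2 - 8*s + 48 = (s - 4)*(s^2 - s - 12) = (s - 4)^2*(s + 3)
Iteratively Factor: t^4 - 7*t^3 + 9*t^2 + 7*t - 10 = (t + 1)*(t^3 - 8*t^2 + 17*t - 10) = (t - 1)*(t + 1)*(t^2 - 7*t + 10) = (t - 2)*(t - 1)*(t + 1)*(t - 5)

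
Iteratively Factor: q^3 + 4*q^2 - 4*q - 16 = (q + 2)*(q^2 + 2*q - 8) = (q + 2)*(q + 4)*(q - 2)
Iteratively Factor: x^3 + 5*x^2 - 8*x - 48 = (x + 4)*(x^2 + x - 12) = (x - 3)*(x + 4)*(x + 4)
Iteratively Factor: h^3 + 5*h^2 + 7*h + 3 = (h + 1)*(h^2 + 4*h + 3) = (h + 1)*(h + 3)*(h + 1)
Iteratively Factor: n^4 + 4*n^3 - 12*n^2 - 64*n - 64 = (n + 2)*(n^3 + 2*n^2 - 16*n - 32) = (n + 2)^2*(n^2 - 16) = (n + 2)^2*(n + 4)*(n - 4)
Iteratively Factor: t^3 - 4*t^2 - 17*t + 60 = (t - 3)*(t^2 - t - 20) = (t - 5)*(t - 3)*(t + 4)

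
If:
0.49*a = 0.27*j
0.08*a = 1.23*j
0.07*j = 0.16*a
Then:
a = 0.00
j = 0.00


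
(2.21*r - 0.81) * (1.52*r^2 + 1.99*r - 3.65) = 3.3592*r^3 + 3.1667*r^2 - 9.6784*r + 2.9565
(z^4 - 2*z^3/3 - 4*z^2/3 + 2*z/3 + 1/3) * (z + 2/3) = z^5 - 16*z^3/9 - 2*z^2/9 + 7*z/9 + 2/9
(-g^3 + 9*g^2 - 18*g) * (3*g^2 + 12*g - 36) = -3*g^5 + 15*g^4 + 90*g^3 - 540*g^2 + 648*g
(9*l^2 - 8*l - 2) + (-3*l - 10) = 9*l^2 - 11*l - 12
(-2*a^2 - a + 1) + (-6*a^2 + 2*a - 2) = -8*a^2 + a - 1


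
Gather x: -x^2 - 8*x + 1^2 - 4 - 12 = -x^2 - 8*x - 15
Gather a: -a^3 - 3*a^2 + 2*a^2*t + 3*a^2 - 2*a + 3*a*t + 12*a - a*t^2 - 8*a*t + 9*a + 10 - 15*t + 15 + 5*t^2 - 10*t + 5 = -a^3 + 2*a^2*t + a*(-t^2 - 5*t + 19) + 5*t^2 - 25*t + 30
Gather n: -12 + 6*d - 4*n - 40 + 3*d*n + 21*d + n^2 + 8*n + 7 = 27*d + n^2 + n*(3*d + 4) - 45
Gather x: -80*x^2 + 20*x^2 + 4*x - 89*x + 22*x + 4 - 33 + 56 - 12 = -60*x^2 - 63*x + 15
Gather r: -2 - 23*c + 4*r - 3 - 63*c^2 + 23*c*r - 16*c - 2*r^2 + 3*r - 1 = -63*c^2 - 39*c - 2*r^2 + r*(23*c + 7) - 6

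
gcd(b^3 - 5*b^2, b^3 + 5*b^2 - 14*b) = b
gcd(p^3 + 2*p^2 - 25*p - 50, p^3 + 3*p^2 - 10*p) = p + 5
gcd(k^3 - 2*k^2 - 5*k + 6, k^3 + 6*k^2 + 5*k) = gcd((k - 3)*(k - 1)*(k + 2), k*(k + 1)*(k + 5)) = 1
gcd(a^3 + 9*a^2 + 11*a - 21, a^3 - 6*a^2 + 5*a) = a - 1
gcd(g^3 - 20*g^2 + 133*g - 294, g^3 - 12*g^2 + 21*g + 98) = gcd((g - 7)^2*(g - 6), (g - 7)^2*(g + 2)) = g^2 - 14*g + 49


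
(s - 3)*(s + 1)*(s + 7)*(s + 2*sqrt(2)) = s^4 + 2*sqrt(2)*s^3 + 5*s^3 - 17*s^2 + 10*sqrt(2)*s^2 - 34*sqrt(2)*s - 21*s - 42*sqrt(2)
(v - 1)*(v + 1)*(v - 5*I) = v^3 - 5*I*v^2 - v + 5*I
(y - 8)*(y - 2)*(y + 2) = y^3 - 8*y^2 - 4*y + 32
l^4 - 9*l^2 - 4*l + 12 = (l - 3)*(l - 1)*(l + 2)^2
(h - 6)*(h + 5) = h^2 - h - 30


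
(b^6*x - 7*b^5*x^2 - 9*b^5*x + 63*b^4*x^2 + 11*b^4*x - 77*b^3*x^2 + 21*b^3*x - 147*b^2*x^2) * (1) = b^6*x - 7*b^5*x^2 - 9*b^5*x + 63*b^4*x^2 + 11*b^4*x - 77*b^3*x^2 + 21*b^3*x - 147*b^2*x^2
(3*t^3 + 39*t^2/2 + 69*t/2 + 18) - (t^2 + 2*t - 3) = 3*t^3 + 37*t^2/2 + 65*t/2 + 21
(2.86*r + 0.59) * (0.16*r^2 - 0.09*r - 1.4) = 0.4576*r^3 - 0.163*r^2 - 4.0571*r - 0.826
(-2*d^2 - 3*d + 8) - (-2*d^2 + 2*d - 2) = 10 - 5*d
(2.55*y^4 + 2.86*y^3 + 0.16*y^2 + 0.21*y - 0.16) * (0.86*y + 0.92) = 2.193*y^5 + 4.8056*y^4 + 2.7688*y^3 + 0.3278*y^2 + 0.0556*y - 0.1472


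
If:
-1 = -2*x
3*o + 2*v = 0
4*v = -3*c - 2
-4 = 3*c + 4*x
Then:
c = -2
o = -2/3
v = 1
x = 1/2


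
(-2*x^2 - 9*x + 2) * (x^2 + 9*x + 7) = -2*x^4 - 27*x^3 - 93*x^2 - 45*x + 14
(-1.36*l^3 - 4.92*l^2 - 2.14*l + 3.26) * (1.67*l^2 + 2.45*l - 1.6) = -2.2712*l^5 - 11.5484*l^4 - 13.4518*l^3 + 8.0732*l^2 + 11.411*l - 5.216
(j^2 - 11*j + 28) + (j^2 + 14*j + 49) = 2*j^2 + 3*j + 77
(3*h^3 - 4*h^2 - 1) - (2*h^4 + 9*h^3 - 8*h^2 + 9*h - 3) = -2*h^4 - 6*h^3 + 4*h^2 - 9*h + 2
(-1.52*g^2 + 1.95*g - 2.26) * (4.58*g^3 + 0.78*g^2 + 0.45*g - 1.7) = -6.9616*g^5 + 7.7454*g^4 - 9.5138*g^3 + 1.6987*g^2 - 4.332*g + 3.842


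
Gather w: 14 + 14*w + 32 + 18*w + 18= 32*w + 64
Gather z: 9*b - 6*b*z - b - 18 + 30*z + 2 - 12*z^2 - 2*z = 8*b - 12*z^2 + z*(28 - 6*b) - 16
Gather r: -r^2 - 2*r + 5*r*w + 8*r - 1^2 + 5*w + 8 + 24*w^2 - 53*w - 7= -r^2 + r*(5*w + 6) + 24*w^2 - 48*w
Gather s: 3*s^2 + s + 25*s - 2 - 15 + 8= 3*s^2 + 26*s - 9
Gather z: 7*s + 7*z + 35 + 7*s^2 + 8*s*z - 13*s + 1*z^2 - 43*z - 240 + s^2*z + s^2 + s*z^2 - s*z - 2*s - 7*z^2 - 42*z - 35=8*s^2 - 8*s + z^2*(s - 6) + z*(s^2 + 7*s - 78) - 240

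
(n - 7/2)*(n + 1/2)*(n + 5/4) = n^3 - 7*n^2/4 - 11*n/2 - 35/16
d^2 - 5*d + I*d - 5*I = (d - 5)*(d + I)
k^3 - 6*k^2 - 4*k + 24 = (k - 6)*(k - 2)*(k + 2)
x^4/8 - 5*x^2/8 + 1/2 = (x/4 + 1/2)*(x/2 + 1/2)*(x - 2)*(x - 1)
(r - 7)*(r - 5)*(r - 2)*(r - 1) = r^4 - 15*r^3 + 73*r^2 - 129*r + 70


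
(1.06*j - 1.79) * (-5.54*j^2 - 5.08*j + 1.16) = -5.8724*j^3 + 4.5318*j^2 + 10.3228*j - 2.0764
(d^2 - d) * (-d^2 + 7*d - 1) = -d^4 + 8*d^3 - 8*d^2 + d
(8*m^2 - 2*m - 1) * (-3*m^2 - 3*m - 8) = -24*m^4 - 18*m^3 - 55*m^2 + 19*m + 8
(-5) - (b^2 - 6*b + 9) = -b^2 + 6*b - 14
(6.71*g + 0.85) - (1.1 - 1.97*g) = 8.68*g - 0.25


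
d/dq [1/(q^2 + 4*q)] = 2*(-q - 2)/(q^2*(q + 4)^2)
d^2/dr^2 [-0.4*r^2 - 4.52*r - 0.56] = -0.800000000000000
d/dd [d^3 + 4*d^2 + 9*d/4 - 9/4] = 3*d^2 + 8*d + 9/4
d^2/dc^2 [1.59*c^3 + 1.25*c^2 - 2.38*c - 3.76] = 9.54*c + 2.5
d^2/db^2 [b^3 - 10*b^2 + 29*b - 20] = 6*b - 20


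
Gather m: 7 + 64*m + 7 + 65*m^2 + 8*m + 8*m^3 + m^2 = 8*m^3 + 66*m^2 + 72*m + 14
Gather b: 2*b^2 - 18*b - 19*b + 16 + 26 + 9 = 2*b^2 - 37*b + 51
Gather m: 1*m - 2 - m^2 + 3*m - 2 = -m^2 + 4*m - 4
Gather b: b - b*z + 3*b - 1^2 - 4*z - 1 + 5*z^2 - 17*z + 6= b*(4 - z) + 5*z^2 - 21*z + 4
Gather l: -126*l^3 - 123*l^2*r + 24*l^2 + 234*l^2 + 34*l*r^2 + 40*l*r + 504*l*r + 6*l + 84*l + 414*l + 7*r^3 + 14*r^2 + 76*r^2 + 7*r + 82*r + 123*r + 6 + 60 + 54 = -126*l^3 + l^2*(258 - 123*r) + l*(34*r^2 + 544*r + 504) + 7*r^3 + 90*r^2 + 212*r + 120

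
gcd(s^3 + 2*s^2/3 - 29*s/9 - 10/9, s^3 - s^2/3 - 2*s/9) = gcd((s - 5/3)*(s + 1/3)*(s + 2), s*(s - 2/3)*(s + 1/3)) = s + 1/3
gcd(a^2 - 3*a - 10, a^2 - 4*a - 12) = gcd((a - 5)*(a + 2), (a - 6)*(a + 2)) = a + 2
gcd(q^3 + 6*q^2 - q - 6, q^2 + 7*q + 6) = q^2 + 7*q + 6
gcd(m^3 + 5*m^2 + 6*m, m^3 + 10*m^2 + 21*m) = m^2 + 3*m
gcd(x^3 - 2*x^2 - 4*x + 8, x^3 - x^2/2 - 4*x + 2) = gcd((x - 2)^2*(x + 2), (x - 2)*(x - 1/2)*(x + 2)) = x^2 - 4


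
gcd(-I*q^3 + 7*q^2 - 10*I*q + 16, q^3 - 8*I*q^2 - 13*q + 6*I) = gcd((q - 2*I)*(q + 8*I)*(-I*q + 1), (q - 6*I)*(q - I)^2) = 1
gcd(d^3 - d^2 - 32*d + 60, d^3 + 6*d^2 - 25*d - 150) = d^2 + d - 30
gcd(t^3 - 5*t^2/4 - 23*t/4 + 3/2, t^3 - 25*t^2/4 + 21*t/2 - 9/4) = t^2 - 13*t/4 + 3/4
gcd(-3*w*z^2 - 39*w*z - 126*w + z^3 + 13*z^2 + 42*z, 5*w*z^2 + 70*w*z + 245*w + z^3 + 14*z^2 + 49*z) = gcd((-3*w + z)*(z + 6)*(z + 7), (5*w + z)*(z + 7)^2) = z + 7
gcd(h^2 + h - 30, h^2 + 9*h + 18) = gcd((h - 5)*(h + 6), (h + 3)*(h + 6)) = h + 6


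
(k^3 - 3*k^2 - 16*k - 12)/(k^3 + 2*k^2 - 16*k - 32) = (k^2 - 5*k - 6)/(k^2 - 16)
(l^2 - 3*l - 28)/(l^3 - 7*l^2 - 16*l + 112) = 1/(l - 4)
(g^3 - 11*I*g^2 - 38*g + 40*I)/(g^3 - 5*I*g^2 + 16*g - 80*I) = (g - 2*I)/(g + 4*I)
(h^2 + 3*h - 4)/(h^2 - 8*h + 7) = (h + 4)/(h - 7)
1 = 1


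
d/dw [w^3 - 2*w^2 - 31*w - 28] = 3*w^2 - 4*w - 31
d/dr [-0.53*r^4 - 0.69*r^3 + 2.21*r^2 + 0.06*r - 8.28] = -2.12*r^3 - 2.07*r^2 + 4.42*r + 0.06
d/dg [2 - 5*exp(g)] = -5*exp(g)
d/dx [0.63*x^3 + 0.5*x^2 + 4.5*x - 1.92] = 1.89*x^2 + 1.0*x + 4.5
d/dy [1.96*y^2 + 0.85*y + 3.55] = 3.92*y + 0.85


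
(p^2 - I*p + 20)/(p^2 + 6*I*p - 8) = (p - 5*I)/(p + 2*I)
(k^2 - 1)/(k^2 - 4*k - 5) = (k - 1)/(k - 5)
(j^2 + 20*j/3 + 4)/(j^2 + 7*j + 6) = (j + 2/3)/(j + 1)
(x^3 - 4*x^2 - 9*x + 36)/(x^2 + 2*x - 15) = (x^2 - x - 12)/(x + 5)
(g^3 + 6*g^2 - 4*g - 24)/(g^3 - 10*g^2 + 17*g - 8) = (g^3 + 6*g^2 - 4*g - 24)/(g^3 - 10*g^2 + 17*g - 8)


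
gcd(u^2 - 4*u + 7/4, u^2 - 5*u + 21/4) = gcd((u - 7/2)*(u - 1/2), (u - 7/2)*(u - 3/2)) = u - 7/2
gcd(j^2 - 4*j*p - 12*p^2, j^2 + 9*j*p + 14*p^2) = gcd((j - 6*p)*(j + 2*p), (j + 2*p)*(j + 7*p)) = j + 2*p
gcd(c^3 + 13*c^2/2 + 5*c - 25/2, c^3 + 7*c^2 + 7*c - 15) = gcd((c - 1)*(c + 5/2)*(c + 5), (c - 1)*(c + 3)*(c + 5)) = c^2 + 4*c - 5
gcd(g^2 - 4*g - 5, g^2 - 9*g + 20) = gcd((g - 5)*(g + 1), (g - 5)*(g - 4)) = g - 5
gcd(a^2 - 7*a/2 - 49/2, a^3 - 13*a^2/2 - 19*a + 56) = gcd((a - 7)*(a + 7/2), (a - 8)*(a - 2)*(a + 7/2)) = a + 7/2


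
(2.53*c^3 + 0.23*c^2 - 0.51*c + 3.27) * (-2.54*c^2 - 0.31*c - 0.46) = -6.4262*c^5 - 1.3685*c^4 + 0.0603000000000002*c^3 - 8.2535*c^2 - 0.7791*c - 1.5042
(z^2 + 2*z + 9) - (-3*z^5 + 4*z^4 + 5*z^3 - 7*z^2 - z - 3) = 3*z^5 - 4*z^4 - 5*z^3 + 8*z^2 + 3*z + 12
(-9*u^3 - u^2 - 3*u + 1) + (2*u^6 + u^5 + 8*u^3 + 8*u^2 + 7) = 2*u^6 + u^5 - u^3 + 7*u^2 - 3*u + 8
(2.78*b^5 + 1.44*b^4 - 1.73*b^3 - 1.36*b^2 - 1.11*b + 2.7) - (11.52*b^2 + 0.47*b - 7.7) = 2.78*b^5 + 1.44*b^4 - 1.73*b^3 - 12.88*b^2 - 1.58*b + 10.4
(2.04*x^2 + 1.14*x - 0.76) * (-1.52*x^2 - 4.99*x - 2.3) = -3.1008*x^4 - 11.9124*x^3 - 9.2254*x^2 + 1.1704*x + 1.748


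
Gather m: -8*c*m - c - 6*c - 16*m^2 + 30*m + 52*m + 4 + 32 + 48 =-7*c - 16*m^2 + m*(82 - 8*c) + 84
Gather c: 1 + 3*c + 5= 3*c + 6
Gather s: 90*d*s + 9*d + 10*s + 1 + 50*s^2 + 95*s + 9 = 9*d + 50*s^2 + s*(90*d + 105) + 10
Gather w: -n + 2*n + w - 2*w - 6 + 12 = n - w + 6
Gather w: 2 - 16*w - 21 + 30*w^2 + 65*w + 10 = 30*w^2 + 49*w - 9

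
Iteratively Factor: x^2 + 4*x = (x)*(x + 4)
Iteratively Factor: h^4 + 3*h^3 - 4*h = (h + 2)*(h^3 + h^2 - 2*h) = (h + 2)^2*(h^2 - h) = (h - 1)*(h + 2)^2*(h)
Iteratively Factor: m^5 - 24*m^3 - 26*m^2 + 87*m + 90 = (m - 5)*(m^4 + 5*m^3 + m^2 - 21*m - 18) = (m - 5)*(m - 2)*(m^3 + 7*m^2 + 15*m + 9) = (m - 5)*(m - 2)*(m + 3)*(m^2 + 4*m + 3) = (m - 5)*(m - 2)*(m + 1)*(m + 3)*(m + 3)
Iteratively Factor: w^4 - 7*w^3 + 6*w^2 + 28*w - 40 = (w - 2)*(w^3 - 5*w^2 - 4*w + 20) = (w - 5)*(w - 2)*(w^2 - 4) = (w - 5)*(w - 2)*(w + 2)*(w - 2)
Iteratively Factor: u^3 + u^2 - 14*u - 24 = (u - 4)*(u^2 + 5*u + 6) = (u - 4)*(u + 2)*(u + 3)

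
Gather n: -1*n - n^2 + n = -n^2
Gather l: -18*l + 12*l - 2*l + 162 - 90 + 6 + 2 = 80 - 8*l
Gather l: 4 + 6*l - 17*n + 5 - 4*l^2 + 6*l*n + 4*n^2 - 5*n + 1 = -4*l^2 + l*(6*n + 6) + 4*n^2 - 22*n + 10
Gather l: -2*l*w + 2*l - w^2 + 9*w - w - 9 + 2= l*(2 - 2*w) - w^2 + 8*w - 7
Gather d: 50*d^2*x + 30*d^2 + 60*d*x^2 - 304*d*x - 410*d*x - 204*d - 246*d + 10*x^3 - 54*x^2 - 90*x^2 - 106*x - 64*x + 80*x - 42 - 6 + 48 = d^2*(50*x + 30) + d*(60*x^2 - 714*x - 450) + 10*x^3 - 144*x^2 - 90*x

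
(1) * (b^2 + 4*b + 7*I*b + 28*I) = b^2 + 4*b + 7*I*b + 28*I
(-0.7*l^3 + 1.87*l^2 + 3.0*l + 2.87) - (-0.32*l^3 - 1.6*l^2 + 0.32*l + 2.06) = -0.38*l^3 + 3.47*l^2 + 2.68*l + 0.81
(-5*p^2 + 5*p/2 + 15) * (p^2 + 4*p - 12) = -5*p^4 - 35*p^3/2 + 85*p^2 + 30*p - 180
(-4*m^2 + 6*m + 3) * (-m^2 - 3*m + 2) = 4*m^4 + 6*m^3 - 29*m^2 + 3*m + 6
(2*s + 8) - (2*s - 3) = 11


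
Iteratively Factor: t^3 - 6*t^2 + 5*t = (t)*(t^2 - 6*t + 5) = t*(t - 5)*(t - 1)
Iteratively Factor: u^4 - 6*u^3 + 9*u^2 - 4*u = (u - 4)*(u^3 - 2*u^2 + u) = (u - 4)*(u - 1)*(u^2 - u) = u*(u - 4)*(u - 1)*(u - 1)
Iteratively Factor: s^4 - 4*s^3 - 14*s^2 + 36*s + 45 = (s - 5)*(s^3 + s^2 - 9*s - 9) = (s - 5)*(s - 3)*(s^2 + 4*s + 3) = (s - 5)*(s - 3)*(s + 1)*(s + 3)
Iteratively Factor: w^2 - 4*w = (w - 4)*(w)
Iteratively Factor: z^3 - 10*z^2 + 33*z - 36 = (z - 3)*(z^2 - 7*z + 12) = (z - 3)^2*(z - 4)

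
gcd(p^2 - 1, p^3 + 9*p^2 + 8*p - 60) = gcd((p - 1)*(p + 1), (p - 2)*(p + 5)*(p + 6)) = 1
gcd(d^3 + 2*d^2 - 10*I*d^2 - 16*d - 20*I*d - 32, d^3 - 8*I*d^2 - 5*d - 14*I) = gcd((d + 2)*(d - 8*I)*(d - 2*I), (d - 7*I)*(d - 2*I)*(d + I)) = d - 2*I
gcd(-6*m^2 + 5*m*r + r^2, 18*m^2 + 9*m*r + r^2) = 6*m + r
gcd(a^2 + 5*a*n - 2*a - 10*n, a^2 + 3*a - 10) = a - 2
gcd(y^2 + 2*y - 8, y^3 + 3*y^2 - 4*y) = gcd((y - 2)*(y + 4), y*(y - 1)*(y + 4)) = y + 4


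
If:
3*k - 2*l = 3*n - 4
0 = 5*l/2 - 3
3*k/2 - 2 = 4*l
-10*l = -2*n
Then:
No Solution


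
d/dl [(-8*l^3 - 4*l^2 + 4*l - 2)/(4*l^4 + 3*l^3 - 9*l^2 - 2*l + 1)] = 2*l*(16*l^5 + 16*l^4 + 18*l^3 + 20*l^2 + 19*l - 22)/(16*l^8 + 24*l^7 - 63*l^6 - 70*l^5 + 77*l^4 + 42*l^3 - 14*l^2 - 4*l + 1)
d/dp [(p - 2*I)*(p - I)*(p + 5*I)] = 3*p^2 + 4*I*p + 13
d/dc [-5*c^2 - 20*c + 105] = -10*c - 20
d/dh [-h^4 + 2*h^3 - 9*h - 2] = -4*h^3 + 6*h^2 - 9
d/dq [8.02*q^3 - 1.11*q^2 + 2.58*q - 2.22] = 24.06*q^2 - 2.22*q + 2.58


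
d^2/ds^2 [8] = 0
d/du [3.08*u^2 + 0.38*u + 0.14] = 6.16*u + 0.38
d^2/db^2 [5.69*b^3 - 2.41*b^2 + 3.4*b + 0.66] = 34.14*b - 4.82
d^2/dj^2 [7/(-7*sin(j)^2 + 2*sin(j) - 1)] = 14*(98*sin(j)^4 - 21*sin(j)^3 - 159*sin(j)^2 + 43*sin(j) + 3)/(7*sin(j)^2 - 2*sin(j) + 1)^3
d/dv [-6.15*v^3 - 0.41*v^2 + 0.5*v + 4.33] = -18.45*v^2 - 0.82*v + 0.5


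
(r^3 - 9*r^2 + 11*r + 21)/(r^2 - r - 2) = (r^2 - 10*r + 21)/(r - 2)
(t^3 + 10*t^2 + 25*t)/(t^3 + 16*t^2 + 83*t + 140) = t*(t + 5)/(t^2 + 11*t + 28)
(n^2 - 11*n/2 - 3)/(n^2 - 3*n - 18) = (n + 1/2)/(n + 3)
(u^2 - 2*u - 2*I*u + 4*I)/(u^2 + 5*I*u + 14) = (u - 2)/(u + 7*I)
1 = 1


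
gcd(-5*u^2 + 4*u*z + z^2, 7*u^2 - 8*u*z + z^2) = -u + z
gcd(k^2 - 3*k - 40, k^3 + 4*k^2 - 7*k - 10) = k + 5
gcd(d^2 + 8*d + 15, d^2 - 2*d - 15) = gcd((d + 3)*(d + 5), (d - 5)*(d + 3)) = d + 3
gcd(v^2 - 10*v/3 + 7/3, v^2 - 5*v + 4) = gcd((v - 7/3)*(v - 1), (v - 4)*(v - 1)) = v - 1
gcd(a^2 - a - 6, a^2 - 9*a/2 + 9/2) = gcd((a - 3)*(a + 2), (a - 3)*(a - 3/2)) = a - 3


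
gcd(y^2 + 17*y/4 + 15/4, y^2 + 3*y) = y + 3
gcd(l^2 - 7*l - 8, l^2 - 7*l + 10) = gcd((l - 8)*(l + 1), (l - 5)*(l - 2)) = 1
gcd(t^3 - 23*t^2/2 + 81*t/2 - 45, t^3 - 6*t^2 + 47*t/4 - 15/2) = t - 5/2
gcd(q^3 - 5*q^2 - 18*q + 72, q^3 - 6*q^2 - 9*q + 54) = q^2 - 9*q + 18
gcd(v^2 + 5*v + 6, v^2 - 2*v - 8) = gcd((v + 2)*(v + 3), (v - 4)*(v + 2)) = v + 2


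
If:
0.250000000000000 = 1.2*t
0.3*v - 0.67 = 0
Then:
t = 0.21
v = 2.23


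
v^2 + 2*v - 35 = (v - 5)*(v + 7)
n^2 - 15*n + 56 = (n - 8)*(n - 7)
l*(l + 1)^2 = l^3 + 2*l^2 + l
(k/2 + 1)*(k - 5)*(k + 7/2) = k^3/2 + k^2/4 - 41*k/4 - 35/2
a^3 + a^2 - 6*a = a*(a - 2)*(a + 3)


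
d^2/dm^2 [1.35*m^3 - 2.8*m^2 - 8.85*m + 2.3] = 8.1*m - 5.6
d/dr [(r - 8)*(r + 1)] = 2*r - 7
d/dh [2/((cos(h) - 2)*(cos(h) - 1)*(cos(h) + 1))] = 2*(-3 - 4*cos(h)/sin(h)^2 + 2/sin(h)^2)/((cos(h) - 2)^2*sin(h))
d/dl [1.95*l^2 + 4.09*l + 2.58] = 3.9*l + 4.09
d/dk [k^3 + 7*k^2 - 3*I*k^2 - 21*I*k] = 3*k^2 + k*(14 - 6*I) - 21*I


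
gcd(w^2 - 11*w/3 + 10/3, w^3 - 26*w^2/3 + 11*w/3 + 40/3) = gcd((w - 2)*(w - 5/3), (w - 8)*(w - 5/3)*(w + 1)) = w - 5/3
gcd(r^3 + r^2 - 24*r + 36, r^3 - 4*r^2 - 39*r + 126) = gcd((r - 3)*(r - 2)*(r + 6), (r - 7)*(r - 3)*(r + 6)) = r^2 + 3*r - 18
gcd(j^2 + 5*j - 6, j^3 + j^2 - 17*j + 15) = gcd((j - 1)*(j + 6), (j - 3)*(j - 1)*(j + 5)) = j - 1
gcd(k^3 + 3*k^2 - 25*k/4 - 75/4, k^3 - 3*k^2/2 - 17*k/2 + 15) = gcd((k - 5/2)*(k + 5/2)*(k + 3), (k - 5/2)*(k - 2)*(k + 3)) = k^2 + k/2 - 15/2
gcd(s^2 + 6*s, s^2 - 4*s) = s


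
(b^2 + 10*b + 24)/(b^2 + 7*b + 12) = (b + 6)/(b + 3)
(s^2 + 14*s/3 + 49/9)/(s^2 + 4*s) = (9*s^2 + 42*s + 49)/(9*s*(s + 4))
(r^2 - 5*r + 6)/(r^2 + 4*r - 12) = (r - 3)/(r + 6)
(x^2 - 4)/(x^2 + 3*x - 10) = (x + 2)/(x + 5)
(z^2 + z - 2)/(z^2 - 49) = (z^2 + z - 2)/(z^2 - 49)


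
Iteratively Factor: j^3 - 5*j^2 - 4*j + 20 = (j + 2)*(j^2 - 7*j + 10) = (j - 2)*(j + 2)*(j - 5)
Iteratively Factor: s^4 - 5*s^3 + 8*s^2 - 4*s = (s)*(s^3 - 5*s^2 + 8*s - 4) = s*(s - 2)*(s^2 - 3*s + 2) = s*(s - 2)^2*(s - 1)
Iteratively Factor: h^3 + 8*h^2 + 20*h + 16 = (h + 4)*(h^2 + 4*h + 4) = (h + 2)*(h + 4)*(h + 2)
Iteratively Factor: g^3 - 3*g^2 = (g)*(g^2 - 3*g) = g^2*(g - 3)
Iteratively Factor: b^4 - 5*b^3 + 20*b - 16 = (b - 1)*(b^3 - 4*b^2 - 4*b + 16) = (b - 4)*(b - 1)*(b^2 - 4) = (b - 4)*(b - 2)*(b - 1)*(b + 2)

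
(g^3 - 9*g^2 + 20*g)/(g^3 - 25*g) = (g - 4)/(g + 5)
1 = 1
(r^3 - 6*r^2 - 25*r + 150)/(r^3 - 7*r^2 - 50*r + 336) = (r^2 - 25)/(r^2 - r - 56)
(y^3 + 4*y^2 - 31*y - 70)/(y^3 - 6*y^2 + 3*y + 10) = (y^2 + 9*y + 14)/(y^2 - y - 2)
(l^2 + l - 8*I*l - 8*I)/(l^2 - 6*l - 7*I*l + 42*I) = (l^2 + l - 8*I*l - 8*I)/(l^2 - 6*l - 7*I*l + 42*I)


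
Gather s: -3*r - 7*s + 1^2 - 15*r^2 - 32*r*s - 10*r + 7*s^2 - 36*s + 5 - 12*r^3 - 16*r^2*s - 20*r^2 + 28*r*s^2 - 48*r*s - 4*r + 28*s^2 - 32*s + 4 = -12*r^3 - 35*r^2 - 17*r + s^2*(28*r + 35) + s*(-16*r^2 - 80*r - 75) + 10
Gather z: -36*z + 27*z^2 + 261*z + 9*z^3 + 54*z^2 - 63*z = 9*z^3 + 81*z^2 + 162*z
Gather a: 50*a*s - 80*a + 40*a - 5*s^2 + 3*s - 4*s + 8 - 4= a*(50*s - 40) - 5*s^2 - s + 4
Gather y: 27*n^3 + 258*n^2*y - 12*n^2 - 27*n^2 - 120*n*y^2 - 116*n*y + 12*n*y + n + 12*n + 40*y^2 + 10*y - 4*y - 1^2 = 27*n^3 - 39*n^2 + 13*n + y^2*(40 - 120*n) + y*(258*n^2 - 104*n + 6) - 1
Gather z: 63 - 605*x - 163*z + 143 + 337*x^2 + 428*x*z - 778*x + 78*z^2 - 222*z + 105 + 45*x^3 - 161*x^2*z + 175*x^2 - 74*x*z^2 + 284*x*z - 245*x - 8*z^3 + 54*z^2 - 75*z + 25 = 45*x^3 + 512*x^2 - 1628*x - 8*z^3 + z^2*(132 - 74*x) + z*(-161*x^2 + 712*x - 460) + 336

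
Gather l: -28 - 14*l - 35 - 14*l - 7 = -28*l - 70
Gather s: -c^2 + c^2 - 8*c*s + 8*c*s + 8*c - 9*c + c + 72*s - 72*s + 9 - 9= 0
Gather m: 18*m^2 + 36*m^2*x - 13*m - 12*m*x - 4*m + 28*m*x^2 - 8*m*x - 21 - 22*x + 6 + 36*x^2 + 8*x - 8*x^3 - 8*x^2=m^2*(36*x + 18) + m*(28*x^2 - 20*x - 17) - 8*x^3 + 28*x^2 - 14*x - 15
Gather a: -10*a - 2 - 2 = -10*a - 4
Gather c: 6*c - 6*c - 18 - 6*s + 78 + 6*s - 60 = 0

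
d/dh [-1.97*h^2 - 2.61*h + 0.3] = -3.94*h - 2.61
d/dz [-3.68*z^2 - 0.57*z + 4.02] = -7.36*z - 0.57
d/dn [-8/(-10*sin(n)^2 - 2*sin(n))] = -(40/tan(n) + 4*cos(n)/sin(n)^2)/(5*sin(n) + 1)^2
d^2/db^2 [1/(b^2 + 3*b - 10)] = 2*(-b^2 - 3*b + (2*b + 3)^2 + 10)/(b^2 + 3*b - 10)^3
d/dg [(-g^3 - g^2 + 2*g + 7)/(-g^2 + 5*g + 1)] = (g^4 - 10*g^3 - 6*g^2 + 12*g - 33)/(g^4 - 10*g^3 + 23*g^2 + 10*g + 1)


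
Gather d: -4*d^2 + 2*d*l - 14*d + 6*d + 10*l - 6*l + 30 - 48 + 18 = -4*d^2 + d*(2*l - 8) + 4*l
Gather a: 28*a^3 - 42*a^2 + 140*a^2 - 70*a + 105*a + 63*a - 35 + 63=28*a^3 + 98*a^2 + 98*a + 28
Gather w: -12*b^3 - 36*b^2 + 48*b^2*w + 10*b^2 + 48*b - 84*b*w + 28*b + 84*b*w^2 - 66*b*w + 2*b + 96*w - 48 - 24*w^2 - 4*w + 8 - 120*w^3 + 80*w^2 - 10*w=-12*b^3 - 26*b^2 + 78*b - 120*w^3 + w^2*(84*b + 56) + w*(48*b^2 - 150*b + 82) - 40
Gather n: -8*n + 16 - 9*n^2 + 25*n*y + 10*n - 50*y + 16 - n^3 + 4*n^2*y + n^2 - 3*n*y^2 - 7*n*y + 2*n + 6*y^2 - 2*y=-n^3 + n^2*(4*y - 8) + n*(-3*y^2 + 18*y + 4) + 6*y^2 - 52*y + 32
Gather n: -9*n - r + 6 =-9*n - r + 6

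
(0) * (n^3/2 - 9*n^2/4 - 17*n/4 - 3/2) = 0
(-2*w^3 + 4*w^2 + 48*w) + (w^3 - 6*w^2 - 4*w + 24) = -w^3 - 2*w^2 + 44*w + 24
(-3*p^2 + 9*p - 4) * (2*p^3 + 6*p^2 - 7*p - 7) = -6*p^5 + 67*p^3 - 66*p^2 - 35*p + 28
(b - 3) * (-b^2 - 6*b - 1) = -b^3 - 3*b^2 + 17*b + 3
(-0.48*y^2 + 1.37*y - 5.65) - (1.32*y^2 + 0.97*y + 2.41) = -1.8*y^2 + 0.4*y - 8.06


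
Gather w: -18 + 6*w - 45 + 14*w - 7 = 20*w - 70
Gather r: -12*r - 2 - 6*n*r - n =-n + r*(-6*n - 12) - 2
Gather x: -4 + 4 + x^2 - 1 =x^2 - 1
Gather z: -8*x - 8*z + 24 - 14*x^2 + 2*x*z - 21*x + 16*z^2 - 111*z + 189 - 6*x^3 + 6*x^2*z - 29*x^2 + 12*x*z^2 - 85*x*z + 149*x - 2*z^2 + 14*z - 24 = -6*x^3 - 43*x^2 + 120*x + z^2*(12*x + 14) + z*(6*x^2 - 83*x - 105) + 189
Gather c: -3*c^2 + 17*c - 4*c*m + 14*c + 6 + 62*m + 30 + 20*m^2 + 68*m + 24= -3*c^2 + c*(31 - 4*m) + 20*m^2 + 130*m + 60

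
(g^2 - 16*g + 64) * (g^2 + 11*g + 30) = g^4 - 5*g^3 - 82*g^2 + 224*g + 1920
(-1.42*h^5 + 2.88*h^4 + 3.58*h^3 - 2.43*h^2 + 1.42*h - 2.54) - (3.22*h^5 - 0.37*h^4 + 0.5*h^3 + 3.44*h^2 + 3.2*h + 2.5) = -4.64*h^5 + 3.25*h^4 + 3.08*h^3 - 5.87*h^2 - 1.78*h - 5.04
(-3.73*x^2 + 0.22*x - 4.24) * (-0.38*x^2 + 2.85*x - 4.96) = 1.4174*x^4 - 10.7141*x^3 + 20.739*x^2 - 13.1752*x + 21.0304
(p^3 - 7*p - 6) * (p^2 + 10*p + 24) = p^5 + 10*p^4 + 17*p^3 - 76*p^2 - 228*p - 144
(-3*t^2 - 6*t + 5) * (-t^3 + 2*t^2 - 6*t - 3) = 3*t^5 + t^3 + 55*t^2 - 12*t - 15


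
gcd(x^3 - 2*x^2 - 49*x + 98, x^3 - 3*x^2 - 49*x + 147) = x^2 - 49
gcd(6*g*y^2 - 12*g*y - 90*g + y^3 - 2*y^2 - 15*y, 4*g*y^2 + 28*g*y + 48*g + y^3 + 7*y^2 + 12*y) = y + 3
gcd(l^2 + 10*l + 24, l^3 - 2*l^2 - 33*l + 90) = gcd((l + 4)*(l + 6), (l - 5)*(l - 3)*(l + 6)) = l + 6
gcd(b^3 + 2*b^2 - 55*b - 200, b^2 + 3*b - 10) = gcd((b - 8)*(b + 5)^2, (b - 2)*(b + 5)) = b + 5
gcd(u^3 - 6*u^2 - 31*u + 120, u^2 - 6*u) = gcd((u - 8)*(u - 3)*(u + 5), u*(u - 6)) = 1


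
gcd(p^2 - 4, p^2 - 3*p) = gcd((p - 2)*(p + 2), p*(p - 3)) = 1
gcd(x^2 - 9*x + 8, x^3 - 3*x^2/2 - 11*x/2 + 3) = 1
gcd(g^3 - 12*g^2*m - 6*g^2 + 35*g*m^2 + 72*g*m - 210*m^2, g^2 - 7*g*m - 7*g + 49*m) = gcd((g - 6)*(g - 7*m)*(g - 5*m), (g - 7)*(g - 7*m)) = g - 7*m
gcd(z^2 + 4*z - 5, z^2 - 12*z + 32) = 1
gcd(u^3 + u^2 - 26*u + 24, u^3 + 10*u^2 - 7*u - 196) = u - 4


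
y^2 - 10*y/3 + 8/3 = (y - 2)*(y - 4/3)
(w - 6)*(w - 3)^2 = w^3 - 12*w^2 + 45*w - 54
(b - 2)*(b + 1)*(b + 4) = b^3 + 3*b^2 - 6*b - 8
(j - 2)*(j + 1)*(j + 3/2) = j^3 + j^2/2 - 7*j/2 - 3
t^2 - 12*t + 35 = (t - 7)*(t - 5)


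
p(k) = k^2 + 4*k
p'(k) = 2*k + 4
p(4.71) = 41.02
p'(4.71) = 13.42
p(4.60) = 39.56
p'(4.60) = 13.20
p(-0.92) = -2.83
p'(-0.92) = 2.16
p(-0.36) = -1.31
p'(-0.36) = 3.28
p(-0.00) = 0.00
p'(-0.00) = 4.00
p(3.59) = 27.25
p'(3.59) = 11.18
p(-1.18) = -3.33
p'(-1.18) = 1.64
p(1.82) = 10.59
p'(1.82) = 7.64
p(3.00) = 21.00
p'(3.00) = 10.00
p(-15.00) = 165.00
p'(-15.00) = -26.00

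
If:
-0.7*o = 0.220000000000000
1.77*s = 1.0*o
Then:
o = -0.31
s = -0.18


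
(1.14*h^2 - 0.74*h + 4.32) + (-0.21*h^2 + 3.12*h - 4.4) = 0.93*h^2 + 2.38*h - 0.0800000000000001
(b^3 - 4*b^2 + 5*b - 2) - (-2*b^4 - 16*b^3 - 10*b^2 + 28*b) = 2*b^4 + 17*b^3 + 6*b^2 - 23*b - 2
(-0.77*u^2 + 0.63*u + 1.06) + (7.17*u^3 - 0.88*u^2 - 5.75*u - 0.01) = 7.17*u^3 - 1.65*u^2 - 5.12*u + 1.05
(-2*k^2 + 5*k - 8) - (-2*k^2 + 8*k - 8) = -3*k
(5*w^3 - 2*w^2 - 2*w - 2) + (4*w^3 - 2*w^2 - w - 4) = 9*w^3 - 4*w^2 - 3*w - 6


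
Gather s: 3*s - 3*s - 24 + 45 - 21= 0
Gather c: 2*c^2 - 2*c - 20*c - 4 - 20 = 2*c^2 - 22*c - 24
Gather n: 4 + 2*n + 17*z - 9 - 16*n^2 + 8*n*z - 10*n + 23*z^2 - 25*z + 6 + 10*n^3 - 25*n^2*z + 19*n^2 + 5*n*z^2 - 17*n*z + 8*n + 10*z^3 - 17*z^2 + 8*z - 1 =10*n^3 + n^2*(3 - 25*z) + n*(5*z^2 - 9*z) + 10*z^3 + 6*z^2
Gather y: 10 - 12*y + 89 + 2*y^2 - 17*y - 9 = 2*y^2 - 29*y + 90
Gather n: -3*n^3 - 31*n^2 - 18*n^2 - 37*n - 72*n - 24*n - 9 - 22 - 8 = -3*n^3 - 49*n^2 - 133*n - 39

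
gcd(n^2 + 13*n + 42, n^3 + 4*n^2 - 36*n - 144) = n + 6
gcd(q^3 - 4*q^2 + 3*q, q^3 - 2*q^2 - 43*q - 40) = 1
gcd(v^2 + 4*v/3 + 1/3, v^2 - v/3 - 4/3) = v + 1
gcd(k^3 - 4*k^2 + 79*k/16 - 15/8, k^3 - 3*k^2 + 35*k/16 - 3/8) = k^2 - 11*k/4 + 3/2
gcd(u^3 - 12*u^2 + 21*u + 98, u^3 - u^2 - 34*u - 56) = u^2 - 5*u - 14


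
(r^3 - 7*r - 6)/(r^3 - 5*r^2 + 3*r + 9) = (r + 2)/(r - 3)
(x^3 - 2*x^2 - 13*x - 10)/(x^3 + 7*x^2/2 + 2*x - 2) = 2*(x^2 - 4*x - 5)/(2*x^2 + 3*x - 2)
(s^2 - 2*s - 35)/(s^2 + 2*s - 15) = (s - 7)/(s - 3)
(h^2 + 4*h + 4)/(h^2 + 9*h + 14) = (h + 2)/(h + 7)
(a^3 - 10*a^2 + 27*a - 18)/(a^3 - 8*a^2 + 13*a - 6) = (a - 3)/(a - 1)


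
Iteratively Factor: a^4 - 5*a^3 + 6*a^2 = (a)*(a^3 - 5*a^2 + 6*a) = a^2*(a^2 - 5*a + 6) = a^2*(a - 2)*(a - 3)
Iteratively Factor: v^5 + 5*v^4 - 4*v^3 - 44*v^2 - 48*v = (v + 2)*(v^4 + 3*v^3 - 10*v^2 - 24*v) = (v - 3)*(v + 2)*(v^3 + 6*v^2 + 8*v) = v*(v - 3)*(v + 2)*(v^2 + 6*v + 8) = v*(v - 3)*(v + 2)*(v + 4)*(v + 2)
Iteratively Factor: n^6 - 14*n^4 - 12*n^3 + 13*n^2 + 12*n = (n - 1)*(n^5 + n^4 - 13*n^3 - 25*n^2 - 12*n) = (n - 1)*(n + 3)*(n^4 - 2*n^3 - 7*n^2 - 4*n) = (n - 1)*(n + 1)*(n + 3)*(n^3 - 3*n^2 - 4*n) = (n - 4)*(n - 1)*(n + 1)*(n + 3)*(n^2 + n) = n*(n - 4)*(n - 1)*(n + 1)*(n + 3)*(n + 1)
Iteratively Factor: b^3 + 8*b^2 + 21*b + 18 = (b + 3)*(b^2 + 5*b + 6) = (b + 3)^2*(b + 2)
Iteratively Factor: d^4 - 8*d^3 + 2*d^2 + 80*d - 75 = (d + 3)*(d^3 - 11*d^2 + 35*d - 25) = (d - 5)*(d + 3)*(d^2 - 6*d + 5) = (d - 5)*(d - 1)*(d + 3)*(d - 5)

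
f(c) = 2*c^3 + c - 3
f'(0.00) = 1.00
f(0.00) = -3.00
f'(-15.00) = 1351.00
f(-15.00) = -6768.00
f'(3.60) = 78.76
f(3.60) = 93.91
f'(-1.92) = 23.12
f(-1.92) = -19.08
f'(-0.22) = 1.29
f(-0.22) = -3.24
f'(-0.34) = 1.69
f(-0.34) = -3.42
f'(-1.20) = 9.64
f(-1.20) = -7.66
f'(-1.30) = 11.14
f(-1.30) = -8.69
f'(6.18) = 230.15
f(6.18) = 475.24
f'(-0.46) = 2.27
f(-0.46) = -3.65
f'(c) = 6*c^2 + 1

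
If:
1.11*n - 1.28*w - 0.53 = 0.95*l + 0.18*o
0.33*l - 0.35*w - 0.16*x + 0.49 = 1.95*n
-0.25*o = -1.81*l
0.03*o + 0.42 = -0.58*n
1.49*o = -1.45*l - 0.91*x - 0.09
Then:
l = -0.58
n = -0.51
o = -4.19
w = 0.17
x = 7.69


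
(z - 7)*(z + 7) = z^2 - 49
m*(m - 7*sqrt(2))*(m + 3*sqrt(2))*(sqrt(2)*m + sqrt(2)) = sqrt(2)*m^4 - 8*m^3 + sqrt(2)*m^3 - 42*sqrt(2)*m^2 - 8*m^2 - 42*sqrt(2)*m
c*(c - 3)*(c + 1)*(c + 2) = c^4 - 7*c^2 - 6*c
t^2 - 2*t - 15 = (t - 5)*(t + 3)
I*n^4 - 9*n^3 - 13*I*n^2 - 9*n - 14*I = (n + I)*(n + 2*I)*(n + 7*I)*(I*n + 1)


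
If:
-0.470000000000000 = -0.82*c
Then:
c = 0.57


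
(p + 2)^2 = p^2 + 4*p + 4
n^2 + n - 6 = (n - 2)*(n + 3)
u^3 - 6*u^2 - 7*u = u*(u - 7)*(u + 1)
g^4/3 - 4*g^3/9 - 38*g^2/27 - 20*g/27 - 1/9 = (g/3 + 1/3)*(g - 3)*(g + 1/3)^2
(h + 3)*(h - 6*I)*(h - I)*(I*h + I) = I*h^4 + 7*h^3 + 4*I*h^3 + 28*h^2 - 3*I*h^2 + 21*h - 24*I*h - 18*I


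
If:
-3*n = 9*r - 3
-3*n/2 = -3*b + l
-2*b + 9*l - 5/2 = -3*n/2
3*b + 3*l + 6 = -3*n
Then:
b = -101/142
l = 57/142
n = -120/71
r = 191/213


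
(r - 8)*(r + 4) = r^2 - 4*r - 32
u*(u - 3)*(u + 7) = u^3 + 4*u^2 - 21*u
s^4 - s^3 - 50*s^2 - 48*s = s*(s - 8)*(s + 1)*(s + 6)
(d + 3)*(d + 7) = d^2 + 10*d + 21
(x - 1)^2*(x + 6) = x^3 + 4*x^2 - 11*x + 6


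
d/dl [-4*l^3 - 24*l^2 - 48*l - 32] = -12*l^2 - 48*l - 48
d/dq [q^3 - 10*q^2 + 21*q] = 3*q^2 - 20*q + 21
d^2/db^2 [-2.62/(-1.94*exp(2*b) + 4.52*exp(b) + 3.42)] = ((11.8424 - 20.3312*exp(b))*(-1.94*exp(2*b) + 4.52*exp(b) + 3.42) - 2.62*(3.88*exp(b) - 4.52)*(7.76*exp(b) - 9.04)*exp(b))*exp(b)/(-1.94*exp(2*b) + 4.52*exp(b) + 3.42)^3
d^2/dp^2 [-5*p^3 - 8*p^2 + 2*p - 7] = -30*p - 16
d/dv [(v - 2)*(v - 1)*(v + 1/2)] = 3*v^2 - 5*v + 1/2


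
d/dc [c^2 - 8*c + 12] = 2*c - 8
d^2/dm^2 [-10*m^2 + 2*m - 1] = -20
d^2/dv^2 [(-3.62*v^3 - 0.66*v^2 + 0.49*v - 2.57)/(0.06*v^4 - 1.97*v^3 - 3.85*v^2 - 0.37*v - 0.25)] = (-0.026064*v^9 - 0.0142559999999925*v^8 - 4.52808000000002*v^7 + 47.2472479999998*v^6 + 34.19661*v^5 - 62.5941539999999*v^4 - 285.279312*v^3 - 241.358688*v^2 - 18.55869*v + 4.070434)/(0.000216*v^12 - 0.021276*v^11 + 0.656982*v^10 - 4.918949*v^9 - 41.896641*v^8 - 91.218654*v^7 - 76.443748*v^6 - 28.605504*v^5 - 13.78017*v^4 - 2.556778*v^3 - 0.82455*v^2 - 0.069375*v - 0.015625)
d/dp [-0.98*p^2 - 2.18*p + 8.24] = -1.96*p - 2.18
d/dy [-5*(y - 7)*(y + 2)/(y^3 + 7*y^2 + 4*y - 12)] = 5*(y^2 - 14*y - 29)/(y^4 + 10*y^3 + 13*y^2 - 60*y + 36)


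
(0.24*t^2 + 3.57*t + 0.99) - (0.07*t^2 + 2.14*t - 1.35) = 0.17*t^2 + 1.43*t + 2.34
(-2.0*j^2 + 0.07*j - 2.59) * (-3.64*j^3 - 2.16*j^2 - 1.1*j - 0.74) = 7.28*j^5 + 4.0652*j^4 + 11.4764*j^3 + 6.9974*j^2 + 2.7972*j + 1.9166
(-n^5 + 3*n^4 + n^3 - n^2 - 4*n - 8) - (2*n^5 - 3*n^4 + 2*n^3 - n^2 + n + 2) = -3*n^5 + 6*n^4 - n^3 - 5*n - 10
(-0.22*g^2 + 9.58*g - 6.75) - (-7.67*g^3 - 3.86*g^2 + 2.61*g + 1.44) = 7.67*g^3 + 3.64*g^2 + 6.97*g - 8.19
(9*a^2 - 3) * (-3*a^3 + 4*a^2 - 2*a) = -27*a^5 + 36*a^4 - 9*a^3 - 12*a^2 + 6*a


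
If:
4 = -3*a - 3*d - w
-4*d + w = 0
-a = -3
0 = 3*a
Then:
No Solution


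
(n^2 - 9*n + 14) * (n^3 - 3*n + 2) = n^5 - 9*n^4 + 11*n^3 + 29*n^2 - 60*n + 28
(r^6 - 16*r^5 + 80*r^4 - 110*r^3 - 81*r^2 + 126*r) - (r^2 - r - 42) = r^6 - 16*r^5 + 80*r^4 - 110*r^3 - 82*r^2 + 127*r + 42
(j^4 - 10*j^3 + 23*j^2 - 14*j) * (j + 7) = j^5 - 3*j^4 - 47*j^3 + 147*j^2 - 98*j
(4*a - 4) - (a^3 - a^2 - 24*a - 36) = -a^3 + a^2 + 28*a + 32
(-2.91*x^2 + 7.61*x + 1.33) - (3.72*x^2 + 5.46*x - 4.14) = -6.63*x^2 + 2.15*x + 5.47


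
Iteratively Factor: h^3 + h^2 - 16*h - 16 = (h + 4)*(h^2 - 3*h - 4) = (h + 1)*(h + 4)*(h - 4)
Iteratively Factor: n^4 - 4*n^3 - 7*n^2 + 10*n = (n)*(n^3 - 4*n^2 - 7*n + 10) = n*(n - 5)*(n^2 + n - 2) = n*(n - 5)*(n + 2)*(n - 1)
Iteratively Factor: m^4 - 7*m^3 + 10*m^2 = (m)*(m^3 - 7*m^2 + 10*m) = m^2*(m^2 - 7*m + 10) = m^2*(m - 5)*(m - 2)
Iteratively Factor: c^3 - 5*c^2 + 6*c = (c - 2)*(c^2 - 3*c) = (c - 3)*(c - 2)*(c)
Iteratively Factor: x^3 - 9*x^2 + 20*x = (x - 5)*(x^2 - 4*x) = x*(x - 5)*(x - 4)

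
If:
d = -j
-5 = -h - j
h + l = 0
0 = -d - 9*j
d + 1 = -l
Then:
No Solution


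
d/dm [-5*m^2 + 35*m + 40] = 35 - 10*m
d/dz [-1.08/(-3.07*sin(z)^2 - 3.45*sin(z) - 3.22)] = -(6.6312*sin(z) + 3.726)*cos(z)/(3.07*sin(z)^2 + 3.45*sin(z) + 3.22)^2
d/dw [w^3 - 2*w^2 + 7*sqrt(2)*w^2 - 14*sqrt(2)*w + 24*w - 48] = 3*w^2 - 4*w + 14*sqrt(2)*w - 14*sqrt(2) + 24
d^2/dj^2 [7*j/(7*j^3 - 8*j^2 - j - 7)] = 14*(-j*(-21*j^2 + 16*j + 1)^2 + (-21*j^2 - j*(21*j - 8) + 16*j + 1)*(-7*j^3 + 8*j^2 + j + 7))/(-7*j^3 + 8*j^2 + j + 7)^3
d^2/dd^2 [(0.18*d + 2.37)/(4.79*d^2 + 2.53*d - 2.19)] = ((0.18*d + 2.37)*(9.58*d + 2.53)*(19.16*d + 5.06) - (5.1732*d + 23.6154)*(4.79*d^2 + 2.53*d - 2.19))/(4.79*d^2 + 2.53*d - 2.19)^3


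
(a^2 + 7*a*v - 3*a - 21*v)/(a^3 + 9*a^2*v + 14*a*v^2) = (a - 3)/(a*(a + 2*v))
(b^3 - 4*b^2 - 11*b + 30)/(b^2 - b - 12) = (b^2 - 7*b + 10)/(b - 4)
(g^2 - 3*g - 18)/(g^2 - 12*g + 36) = (g + 3)/(g - 6)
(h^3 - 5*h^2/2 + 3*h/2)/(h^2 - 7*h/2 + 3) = h*(h - 1)/(h - 2)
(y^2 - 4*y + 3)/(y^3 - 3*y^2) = (y - 1)/y^2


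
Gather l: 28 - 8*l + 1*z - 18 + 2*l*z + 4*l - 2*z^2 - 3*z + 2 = l*(2*z - 4) - 2*z^2 - 2*z + 12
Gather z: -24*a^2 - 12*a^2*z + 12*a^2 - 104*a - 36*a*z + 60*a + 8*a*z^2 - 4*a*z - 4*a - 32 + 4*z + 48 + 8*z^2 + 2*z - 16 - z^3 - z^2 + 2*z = -12*a^2 - 48*a - z^3 + z^2*(8*a + 7) + z*(-12*a^2 - 40*a + 8)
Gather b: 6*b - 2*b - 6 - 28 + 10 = 4*b - 24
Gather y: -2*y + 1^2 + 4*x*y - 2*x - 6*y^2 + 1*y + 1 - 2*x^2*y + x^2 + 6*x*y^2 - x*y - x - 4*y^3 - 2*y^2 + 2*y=x^2 - 3*x - 4*y^3 + y^2*(6*x - 8) + y*(-2*x^2 + 3*x + 1) + 2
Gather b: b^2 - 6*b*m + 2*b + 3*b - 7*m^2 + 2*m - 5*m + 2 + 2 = b^2 + b*(5 - 6*m) - 7*m^2 - 3*m + 4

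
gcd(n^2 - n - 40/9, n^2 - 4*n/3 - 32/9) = n - 8/3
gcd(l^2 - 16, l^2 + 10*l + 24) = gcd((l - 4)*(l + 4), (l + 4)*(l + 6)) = l + 4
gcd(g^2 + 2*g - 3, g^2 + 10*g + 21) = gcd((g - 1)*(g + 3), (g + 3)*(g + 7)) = g + 3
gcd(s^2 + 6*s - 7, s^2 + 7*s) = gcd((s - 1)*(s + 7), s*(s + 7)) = s + 7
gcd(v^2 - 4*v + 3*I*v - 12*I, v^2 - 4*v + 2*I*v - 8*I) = v - 4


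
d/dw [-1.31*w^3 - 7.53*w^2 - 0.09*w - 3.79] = -3.93*w^2 - 15.06*w - 0.09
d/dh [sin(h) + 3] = cos(h)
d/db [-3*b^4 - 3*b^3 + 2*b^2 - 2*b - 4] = -12*b^3 - 9*b^2 + 4*b - 2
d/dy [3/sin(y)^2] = -6*cos(y)/sin(y)^3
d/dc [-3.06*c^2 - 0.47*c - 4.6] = -6.12*c - 0.47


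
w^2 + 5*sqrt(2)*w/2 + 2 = (w + sqrt(2)/2)*(w + 2*sqrt(2))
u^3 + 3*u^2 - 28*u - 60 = (u - 5)*(u + 2)*(u + 6)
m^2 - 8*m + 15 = (m - 5)*(m - 3)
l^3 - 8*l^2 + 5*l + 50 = (l - 5)^2*(l + 2)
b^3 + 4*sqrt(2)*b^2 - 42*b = b*(b - 3*sqrt(2))*(b + 7*sqrt(2))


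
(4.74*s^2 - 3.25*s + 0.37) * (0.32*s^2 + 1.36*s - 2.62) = 1.5168*s^4 + 5.4064*s^3 - 16.7204*s^2 + 9.0182*s - 0.9694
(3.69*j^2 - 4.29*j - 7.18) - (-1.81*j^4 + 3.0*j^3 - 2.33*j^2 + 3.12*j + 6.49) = 1.81*j^4 - 3.0*j^3 + 6.02*j^2 - 7.41*j - 13.67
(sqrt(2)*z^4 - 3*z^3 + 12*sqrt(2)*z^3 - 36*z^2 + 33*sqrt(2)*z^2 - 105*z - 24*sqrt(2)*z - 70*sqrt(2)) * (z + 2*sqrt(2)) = sqrt(2)*z^5 + z^4 + 12*sqrt(2)*z^4 + 12*z^3 + 27*sqrt(2)*z^3 - 96*sqrt(2)*z^2 + 27*z^2 - 280*sqrt(2)*z - 96*z - 280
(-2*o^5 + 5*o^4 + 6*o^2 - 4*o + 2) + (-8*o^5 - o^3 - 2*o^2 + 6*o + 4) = -10*o^5 + 5*o^4 - o^3 + 4*o^2 + 2*o + 6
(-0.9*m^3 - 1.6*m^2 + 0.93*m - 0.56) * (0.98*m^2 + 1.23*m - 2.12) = -0.882*m^5 - 2.675*m^4 + 0.8514*m^3 + 3.9871*m^2 - 2.6604*m + 1.1872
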